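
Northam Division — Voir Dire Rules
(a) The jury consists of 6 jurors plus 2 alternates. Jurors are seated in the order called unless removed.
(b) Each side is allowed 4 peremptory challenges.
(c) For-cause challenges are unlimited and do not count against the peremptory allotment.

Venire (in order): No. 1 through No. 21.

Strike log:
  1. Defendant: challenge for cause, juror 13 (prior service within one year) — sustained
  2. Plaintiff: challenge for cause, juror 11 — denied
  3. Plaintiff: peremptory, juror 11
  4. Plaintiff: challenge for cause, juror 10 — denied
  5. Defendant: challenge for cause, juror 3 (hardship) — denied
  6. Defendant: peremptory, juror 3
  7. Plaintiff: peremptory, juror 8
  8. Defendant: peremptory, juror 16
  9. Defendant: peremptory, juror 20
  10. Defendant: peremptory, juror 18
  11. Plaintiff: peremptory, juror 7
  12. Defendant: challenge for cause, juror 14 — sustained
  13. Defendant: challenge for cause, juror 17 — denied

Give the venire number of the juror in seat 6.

9

Removed: #3, #7, #8, #11, #13, #14, #16, #18, #20. (#10, #17 stay — for-cause denied.)
Seating in order: seats 1–6 → #1, #2, #4, #5, #6, #9; alternates → #10, #12.
So seat 6 is #9.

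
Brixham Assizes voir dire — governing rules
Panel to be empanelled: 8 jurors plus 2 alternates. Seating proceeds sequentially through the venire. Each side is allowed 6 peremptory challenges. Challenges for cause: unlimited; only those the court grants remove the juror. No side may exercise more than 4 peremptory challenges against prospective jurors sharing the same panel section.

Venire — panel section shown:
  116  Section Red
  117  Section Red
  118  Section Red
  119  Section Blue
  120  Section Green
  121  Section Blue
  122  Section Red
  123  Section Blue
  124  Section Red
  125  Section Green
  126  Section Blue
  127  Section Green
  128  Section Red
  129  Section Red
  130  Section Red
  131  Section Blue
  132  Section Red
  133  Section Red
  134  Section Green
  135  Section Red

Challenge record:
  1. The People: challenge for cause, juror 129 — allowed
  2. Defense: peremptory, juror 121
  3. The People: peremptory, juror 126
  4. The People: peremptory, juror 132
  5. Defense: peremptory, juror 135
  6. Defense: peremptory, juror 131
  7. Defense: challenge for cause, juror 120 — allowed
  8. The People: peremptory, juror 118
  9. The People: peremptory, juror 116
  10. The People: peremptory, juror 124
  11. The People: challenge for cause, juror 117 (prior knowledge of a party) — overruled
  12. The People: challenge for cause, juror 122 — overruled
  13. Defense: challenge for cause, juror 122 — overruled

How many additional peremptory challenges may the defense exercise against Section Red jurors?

3

Defense peremptories so far: #121, #135, #131 — 3 of 6 used, 3 left overall.
Against Section Red: #135 — 1 used; per-section cap 4 leaves 3.
Binding limit: min(3, 3) = 3.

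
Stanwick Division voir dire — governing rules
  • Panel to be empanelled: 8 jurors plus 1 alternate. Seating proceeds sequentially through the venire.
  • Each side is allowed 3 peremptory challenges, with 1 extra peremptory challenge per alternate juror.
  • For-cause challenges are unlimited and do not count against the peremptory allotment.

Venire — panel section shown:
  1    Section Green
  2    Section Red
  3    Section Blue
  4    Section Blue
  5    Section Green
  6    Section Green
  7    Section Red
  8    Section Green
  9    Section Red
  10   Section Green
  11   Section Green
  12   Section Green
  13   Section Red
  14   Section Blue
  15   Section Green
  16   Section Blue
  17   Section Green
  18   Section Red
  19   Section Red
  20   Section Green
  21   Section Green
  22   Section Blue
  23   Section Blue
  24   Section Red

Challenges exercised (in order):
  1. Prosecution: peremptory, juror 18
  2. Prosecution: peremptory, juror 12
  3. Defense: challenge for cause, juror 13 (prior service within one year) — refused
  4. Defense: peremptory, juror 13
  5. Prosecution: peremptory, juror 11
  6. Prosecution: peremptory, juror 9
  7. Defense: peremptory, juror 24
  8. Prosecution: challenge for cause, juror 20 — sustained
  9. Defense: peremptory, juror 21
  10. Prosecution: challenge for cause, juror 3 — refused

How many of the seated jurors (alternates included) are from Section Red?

Removed: #9, #11, #12, #13, #18, #20, #21, #24.
Seated (9 incl. alternates): #1, #2, #3, #4, #5, #6, #7, #8, #10.
Of those, in Section Red: #2, #7 → 2.

2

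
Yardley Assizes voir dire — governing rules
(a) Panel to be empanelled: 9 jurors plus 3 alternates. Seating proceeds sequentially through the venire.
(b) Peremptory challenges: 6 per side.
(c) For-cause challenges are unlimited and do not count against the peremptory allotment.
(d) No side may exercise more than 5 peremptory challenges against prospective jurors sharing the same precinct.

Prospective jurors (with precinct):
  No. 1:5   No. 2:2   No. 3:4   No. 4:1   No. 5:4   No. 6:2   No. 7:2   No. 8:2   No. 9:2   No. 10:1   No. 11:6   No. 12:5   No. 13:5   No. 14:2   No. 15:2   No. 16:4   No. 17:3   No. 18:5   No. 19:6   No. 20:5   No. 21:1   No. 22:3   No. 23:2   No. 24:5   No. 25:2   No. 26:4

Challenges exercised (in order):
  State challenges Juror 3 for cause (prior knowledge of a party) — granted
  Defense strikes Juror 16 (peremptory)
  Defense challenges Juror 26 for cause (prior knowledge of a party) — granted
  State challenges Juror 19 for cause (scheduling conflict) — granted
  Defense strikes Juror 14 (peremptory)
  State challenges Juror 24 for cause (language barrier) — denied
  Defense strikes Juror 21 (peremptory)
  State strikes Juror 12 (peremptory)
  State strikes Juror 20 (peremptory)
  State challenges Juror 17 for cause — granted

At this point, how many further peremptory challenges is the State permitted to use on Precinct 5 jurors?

3

State peremptories so far: #12, #20 — 2 of 6 used, 4 left overall.
Against Precinct 5: #12, #20 — 2 used; per-precinct cap 5 leaves 3.
Binding limit: min(4, 3) = 3.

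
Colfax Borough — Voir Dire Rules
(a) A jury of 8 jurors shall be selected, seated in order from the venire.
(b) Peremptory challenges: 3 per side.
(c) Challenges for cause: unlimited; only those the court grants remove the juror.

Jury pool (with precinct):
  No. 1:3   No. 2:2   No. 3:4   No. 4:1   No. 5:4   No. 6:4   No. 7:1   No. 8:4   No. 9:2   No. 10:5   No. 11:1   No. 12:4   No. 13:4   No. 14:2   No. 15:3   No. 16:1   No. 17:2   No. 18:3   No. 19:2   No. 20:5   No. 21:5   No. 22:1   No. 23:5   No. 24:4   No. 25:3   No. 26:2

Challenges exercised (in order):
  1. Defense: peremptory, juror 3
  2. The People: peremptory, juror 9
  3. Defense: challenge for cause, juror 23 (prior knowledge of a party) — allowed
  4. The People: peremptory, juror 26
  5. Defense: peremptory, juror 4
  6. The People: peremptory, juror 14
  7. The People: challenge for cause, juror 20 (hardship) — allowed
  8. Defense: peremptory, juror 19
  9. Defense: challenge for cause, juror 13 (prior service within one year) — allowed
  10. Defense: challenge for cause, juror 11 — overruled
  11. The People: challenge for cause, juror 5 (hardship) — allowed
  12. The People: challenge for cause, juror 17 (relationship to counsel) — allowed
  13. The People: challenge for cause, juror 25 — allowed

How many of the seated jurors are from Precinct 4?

3

Removed: #3, #4, #5, #9, #13, #14, #17, #19, #20, #23, #25, #26.
Seated jurors 1–8: #1, #2, #6, #7, #8, #10, #11, #12.
Of those, in Precinct 4: #6, #8, #12 → 3.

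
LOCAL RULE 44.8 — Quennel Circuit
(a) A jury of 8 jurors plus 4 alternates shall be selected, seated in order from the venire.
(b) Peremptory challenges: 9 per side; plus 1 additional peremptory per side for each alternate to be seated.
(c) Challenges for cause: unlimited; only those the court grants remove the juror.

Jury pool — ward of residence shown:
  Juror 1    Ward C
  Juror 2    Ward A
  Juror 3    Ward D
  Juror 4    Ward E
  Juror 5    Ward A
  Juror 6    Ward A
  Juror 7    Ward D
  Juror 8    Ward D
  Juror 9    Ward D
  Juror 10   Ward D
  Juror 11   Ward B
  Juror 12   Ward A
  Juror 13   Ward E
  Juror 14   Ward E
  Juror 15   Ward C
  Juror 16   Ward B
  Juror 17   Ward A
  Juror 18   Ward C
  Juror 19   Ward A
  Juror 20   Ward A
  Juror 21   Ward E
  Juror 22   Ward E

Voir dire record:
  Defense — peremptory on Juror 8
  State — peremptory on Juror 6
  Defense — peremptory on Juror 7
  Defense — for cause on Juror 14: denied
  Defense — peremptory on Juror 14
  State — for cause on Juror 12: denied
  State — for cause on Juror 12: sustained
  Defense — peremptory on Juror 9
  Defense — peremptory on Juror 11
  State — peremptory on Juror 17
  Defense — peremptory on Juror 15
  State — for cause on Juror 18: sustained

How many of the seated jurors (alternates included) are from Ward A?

Removed: #6, #7, #8, #9, #11, #12, #14, #15, #17, #18.
Seated (12 incl. alternates): #1, #2, #3, #4, #5, #10, #13, #16, #19, #20, #21, #22.
Of those, in Ward A: #2, #5, #19, #20 → 4.

4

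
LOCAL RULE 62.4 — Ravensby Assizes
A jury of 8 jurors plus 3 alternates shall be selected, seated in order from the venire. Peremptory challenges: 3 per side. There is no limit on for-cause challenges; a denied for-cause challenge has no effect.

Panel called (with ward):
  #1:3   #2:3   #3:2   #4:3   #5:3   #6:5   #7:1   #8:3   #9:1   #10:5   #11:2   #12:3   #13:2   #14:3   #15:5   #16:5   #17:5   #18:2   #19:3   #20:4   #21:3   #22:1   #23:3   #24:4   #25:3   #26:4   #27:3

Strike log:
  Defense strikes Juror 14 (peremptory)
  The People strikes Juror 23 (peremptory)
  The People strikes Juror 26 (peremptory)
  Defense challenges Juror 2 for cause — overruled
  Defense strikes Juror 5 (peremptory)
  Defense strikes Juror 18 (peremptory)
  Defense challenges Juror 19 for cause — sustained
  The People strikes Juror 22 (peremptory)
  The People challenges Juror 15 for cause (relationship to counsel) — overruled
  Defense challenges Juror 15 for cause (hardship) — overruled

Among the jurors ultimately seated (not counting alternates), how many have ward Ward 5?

Removed: #5, #14, #18, #19, #22, #23, #26.
Seated jurors 1–8: #1, #2, #3, #4, #6, #7, #8, #9 (alternates #10, #11, #12 not counted).
Of those, in Ward 5: #6 → 1.

1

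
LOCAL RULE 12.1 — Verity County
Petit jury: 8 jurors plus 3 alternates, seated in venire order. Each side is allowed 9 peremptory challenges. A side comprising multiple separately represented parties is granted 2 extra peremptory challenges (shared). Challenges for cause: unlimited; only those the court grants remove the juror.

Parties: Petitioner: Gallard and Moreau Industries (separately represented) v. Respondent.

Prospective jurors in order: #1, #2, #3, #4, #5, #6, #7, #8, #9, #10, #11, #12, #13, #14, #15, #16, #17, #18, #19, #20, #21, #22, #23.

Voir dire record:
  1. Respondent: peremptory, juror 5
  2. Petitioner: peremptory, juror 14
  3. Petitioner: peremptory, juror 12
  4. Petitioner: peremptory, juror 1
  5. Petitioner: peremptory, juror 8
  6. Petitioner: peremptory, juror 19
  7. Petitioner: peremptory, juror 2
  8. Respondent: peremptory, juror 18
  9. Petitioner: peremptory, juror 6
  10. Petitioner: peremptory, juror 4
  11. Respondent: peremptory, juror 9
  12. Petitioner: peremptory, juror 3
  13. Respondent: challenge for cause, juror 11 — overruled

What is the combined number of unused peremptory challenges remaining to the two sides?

Petitioner allotment: 9 base + 2 multi-party = 11. Respondent allotment: 9.
Petitioner peremptories used: #14, #12, #1, #8, #19, #2, #6, #4, #3 — 9.
Respondent peremptories used: #5, #18, #9 — 3 (the for-cause on #11 doesn't count).
Remaining: (11 − 9) + (9 − 3) = 8.

8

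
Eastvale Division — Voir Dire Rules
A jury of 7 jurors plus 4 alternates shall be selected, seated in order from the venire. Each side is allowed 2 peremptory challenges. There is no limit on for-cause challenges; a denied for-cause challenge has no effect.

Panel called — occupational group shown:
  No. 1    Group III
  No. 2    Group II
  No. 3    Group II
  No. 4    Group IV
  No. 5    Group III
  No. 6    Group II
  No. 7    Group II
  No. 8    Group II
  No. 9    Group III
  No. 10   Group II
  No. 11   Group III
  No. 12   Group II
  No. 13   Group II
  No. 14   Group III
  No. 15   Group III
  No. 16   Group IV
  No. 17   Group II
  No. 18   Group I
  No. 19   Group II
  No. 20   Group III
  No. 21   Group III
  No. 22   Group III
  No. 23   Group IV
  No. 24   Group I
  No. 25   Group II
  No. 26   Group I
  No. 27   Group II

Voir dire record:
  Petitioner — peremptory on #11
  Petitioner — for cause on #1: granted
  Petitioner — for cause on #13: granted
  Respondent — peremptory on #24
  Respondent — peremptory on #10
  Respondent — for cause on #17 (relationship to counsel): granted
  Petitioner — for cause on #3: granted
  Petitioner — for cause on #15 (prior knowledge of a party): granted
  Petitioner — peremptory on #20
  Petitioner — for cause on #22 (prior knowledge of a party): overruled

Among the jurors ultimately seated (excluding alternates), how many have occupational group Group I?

0

Removed: #1, #3, #10, #11, #13, #15, #17, #20, #24.
Seated jurors 1–7: #2, #4, #5, #6, #7, #8, #9 (alternates #12, #14, #16, #18 not counted).
None of those are in Group I → 0.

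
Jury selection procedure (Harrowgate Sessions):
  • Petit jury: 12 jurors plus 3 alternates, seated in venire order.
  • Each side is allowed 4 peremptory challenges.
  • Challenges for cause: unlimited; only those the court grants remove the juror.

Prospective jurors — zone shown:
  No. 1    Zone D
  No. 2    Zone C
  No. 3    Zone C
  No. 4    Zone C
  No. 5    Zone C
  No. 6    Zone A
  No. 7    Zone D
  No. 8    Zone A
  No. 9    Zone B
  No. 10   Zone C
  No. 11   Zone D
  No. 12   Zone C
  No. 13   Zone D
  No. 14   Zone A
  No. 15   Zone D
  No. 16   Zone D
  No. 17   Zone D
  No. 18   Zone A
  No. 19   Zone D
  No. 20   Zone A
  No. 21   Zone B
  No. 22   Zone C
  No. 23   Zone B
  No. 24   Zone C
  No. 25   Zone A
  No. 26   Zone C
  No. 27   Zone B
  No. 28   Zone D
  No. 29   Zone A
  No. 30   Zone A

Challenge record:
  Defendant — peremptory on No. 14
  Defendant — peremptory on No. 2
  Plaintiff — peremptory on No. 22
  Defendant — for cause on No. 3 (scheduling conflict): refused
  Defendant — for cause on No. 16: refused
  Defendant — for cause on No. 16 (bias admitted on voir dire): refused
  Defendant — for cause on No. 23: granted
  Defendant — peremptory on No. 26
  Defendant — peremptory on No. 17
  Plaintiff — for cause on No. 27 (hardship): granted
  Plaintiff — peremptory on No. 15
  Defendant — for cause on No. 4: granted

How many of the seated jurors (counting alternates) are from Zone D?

6

Removed: #2, #4, #14, #15, #17, #22, #23, #26, #27.
Seated (15 incl. alternates): #1, #3, #5, #6, #7, #8, #9, #10, #11, #12, #13, #16, #18, #19, #20.
Of those, in Zone D: #1, #7, #11, #13, #16, #19 → 6.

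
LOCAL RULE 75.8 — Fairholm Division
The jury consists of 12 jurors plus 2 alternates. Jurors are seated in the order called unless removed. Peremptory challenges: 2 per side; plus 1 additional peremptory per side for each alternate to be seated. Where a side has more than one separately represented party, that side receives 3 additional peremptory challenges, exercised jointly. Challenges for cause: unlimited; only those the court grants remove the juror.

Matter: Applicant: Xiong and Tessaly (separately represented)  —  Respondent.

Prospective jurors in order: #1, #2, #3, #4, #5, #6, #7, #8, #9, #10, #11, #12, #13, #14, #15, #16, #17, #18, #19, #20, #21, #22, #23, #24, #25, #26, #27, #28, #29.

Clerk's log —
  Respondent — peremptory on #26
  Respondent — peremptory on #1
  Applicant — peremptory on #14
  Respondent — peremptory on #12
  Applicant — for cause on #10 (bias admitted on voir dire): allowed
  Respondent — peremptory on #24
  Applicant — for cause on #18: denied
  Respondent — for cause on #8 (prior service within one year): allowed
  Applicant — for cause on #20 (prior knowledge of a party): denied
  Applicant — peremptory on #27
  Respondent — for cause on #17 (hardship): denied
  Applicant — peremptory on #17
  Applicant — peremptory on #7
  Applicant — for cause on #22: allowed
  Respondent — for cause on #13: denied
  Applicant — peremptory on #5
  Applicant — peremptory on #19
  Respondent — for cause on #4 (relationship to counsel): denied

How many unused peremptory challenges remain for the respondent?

0

Respondent allotment: 2 base + 1 × 2 alternates = 4.
Respondent peremptories used: #26, #1, #12, #24 — 4 (for-cause on #8, #17, #13, #4 don't count).
Remaining: 4 − 4 = 0.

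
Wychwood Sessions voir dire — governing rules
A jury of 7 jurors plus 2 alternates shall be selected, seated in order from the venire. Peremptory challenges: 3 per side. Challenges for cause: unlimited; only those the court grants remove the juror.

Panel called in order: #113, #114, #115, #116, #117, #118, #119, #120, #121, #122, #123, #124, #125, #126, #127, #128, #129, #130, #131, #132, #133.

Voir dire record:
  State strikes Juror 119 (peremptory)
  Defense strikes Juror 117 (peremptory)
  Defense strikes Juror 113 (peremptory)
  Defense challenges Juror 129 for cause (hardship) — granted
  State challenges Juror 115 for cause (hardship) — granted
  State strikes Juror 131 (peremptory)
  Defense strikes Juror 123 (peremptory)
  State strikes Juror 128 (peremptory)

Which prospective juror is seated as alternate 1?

125

Removed: #113, #115, #117, #119, #123, #128, #129, #131.
Seating in order: seats 1–7 → #114, #116, #118, #120, #121, #122, #124; alternates → #125, #126.
So alternate 1 is #125.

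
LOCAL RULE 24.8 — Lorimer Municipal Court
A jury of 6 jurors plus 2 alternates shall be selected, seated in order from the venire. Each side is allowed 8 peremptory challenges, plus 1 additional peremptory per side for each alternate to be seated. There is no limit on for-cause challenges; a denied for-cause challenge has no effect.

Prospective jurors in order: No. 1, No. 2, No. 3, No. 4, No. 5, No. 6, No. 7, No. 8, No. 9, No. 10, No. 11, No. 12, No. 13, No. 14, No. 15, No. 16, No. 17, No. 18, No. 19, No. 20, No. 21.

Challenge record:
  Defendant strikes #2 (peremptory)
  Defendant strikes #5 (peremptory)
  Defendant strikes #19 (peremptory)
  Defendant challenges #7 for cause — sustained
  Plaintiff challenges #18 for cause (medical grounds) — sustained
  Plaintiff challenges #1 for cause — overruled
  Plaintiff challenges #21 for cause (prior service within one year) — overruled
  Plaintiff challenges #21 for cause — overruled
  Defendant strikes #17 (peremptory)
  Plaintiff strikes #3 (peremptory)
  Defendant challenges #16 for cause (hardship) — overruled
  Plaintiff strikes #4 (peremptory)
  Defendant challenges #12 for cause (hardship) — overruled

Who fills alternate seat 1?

12

Removed: #2, #3, #4, #5, #7, #17, #18, #19. (#1, #12, #16, #21 stay — for-cause denied.)
Seating in order: seats 1–6 → #1, #6, #8, #9, #10, #11; alternates → #12, #13.
So alternate 1 is #12.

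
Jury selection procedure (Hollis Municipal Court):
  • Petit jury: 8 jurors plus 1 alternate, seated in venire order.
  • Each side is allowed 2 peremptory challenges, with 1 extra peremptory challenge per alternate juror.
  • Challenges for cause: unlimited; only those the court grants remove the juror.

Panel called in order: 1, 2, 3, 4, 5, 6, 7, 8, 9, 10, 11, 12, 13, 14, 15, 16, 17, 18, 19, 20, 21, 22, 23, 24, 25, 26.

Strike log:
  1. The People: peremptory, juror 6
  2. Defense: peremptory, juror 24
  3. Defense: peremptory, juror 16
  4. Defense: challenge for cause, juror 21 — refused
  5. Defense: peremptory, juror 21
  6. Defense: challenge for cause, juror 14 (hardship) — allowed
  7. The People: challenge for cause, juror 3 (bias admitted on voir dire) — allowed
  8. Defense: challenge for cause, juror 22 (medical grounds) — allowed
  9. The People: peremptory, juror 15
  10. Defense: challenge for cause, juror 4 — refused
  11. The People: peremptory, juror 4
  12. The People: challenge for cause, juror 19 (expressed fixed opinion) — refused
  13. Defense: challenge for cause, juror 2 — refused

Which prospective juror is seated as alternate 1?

12

Removed: #3, #4, #6, #14, #15, #16, #21, #22, #24. (#2, #19 stay — for-cause denied.)
Filling seats in venire order through position 9: #1, #2, #5, #7, #8, #9, #10, #11, #12.
So alternate 1 is #12.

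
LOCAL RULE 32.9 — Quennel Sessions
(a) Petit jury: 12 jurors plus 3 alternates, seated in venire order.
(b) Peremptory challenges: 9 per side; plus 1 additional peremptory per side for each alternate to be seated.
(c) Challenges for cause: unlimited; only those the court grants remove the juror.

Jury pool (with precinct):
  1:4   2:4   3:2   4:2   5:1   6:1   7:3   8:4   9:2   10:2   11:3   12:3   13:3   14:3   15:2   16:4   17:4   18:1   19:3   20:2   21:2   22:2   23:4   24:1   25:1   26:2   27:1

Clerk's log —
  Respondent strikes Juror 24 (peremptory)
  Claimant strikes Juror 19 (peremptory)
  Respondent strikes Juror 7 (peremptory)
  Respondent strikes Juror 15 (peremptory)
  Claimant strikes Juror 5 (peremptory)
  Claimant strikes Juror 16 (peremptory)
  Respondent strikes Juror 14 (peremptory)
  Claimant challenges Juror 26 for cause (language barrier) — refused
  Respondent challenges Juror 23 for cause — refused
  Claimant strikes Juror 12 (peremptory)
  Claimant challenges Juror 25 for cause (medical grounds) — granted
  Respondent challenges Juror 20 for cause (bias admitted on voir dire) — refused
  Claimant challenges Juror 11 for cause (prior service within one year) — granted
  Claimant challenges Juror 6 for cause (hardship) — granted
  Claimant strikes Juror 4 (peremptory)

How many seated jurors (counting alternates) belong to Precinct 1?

2

Removed: #4, #5, #6, #7, #11, #12, #14, #15, #16, #19, #24, #25.
Seated (15 incl. alternates): #1, #2, #3, #8, #9, #10, #13, #17, #18, #20, #21, #22, #23, #26, #27.
Of those, in Precinct 1: #18, #27 → 2.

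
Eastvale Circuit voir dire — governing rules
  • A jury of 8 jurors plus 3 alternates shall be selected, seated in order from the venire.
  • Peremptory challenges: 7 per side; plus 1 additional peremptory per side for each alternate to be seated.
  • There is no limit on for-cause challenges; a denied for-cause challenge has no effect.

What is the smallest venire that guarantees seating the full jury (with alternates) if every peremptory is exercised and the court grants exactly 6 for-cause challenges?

Seats to fill: 8 + 3 alternates = 11.
Peremptories: 7 + 1×3 = 10 per side × 2 sides = 20.
For-cause removals: 6.
Minimum venire: 11 + 20 + 6 = 37.

37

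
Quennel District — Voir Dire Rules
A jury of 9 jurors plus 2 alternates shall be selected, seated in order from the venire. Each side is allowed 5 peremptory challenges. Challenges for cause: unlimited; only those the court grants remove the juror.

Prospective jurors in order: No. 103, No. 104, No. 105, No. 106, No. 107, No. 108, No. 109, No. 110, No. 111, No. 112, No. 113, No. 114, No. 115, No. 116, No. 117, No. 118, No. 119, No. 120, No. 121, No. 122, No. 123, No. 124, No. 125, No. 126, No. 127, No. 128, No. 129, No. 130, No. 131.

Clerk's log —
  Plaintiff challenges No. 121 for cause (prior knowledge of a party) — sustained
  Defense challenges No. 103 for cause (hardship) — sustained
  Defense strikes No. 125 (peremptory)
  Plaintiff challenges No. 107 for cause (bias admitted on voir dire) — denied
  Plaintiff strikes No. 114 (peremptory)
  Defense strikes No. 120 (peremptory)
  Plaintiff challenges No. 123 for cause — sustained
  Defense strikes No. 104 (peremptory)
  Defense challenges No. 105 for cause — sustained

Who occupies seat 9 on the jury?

Removed: #103, #104, #105, #114, #120, #121, #123, #125. (#107 stays — for-cause denied.)
Seating in order: seats 1–9 → #106, #107, #108, #109, #110, #111, #112, #113, #115; alternates → #116, #117.
So seat 9 is #115.

115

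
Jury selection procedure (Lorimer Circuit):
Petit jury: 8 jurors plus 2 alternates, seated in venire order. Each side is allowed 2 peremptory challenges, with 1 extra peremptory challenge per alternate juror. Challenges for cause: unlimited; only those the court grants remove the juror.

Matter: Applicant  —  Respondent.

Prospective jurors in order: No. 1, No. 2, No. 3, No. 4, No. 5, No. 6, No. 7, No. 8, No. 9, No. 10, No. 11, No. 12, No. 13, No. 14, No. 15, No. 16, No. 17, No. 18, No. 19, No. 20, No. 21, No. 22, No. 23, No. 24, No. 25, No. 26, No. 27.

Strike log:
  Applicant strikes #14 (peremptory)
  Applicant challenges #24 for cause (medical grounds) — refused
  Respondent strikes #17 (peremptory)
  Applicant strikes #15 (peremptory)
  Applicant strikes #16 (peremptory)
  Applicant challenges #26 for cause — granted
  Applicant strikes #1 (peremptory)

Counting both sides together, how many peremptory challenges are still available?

3

Applicant allotment: 2 base + 1 × 2 alternates = 4. Respondent allotment: 2 base + 1 × 2 alternates = 4.
Applicant peremptories used: #14, #15, #16, #1 — 4 (for-cause on #24, #26 don't count).
Respondent peremptories used: #17 — 1.
Remaining: (4 − 4) + (4 − 1) = 3.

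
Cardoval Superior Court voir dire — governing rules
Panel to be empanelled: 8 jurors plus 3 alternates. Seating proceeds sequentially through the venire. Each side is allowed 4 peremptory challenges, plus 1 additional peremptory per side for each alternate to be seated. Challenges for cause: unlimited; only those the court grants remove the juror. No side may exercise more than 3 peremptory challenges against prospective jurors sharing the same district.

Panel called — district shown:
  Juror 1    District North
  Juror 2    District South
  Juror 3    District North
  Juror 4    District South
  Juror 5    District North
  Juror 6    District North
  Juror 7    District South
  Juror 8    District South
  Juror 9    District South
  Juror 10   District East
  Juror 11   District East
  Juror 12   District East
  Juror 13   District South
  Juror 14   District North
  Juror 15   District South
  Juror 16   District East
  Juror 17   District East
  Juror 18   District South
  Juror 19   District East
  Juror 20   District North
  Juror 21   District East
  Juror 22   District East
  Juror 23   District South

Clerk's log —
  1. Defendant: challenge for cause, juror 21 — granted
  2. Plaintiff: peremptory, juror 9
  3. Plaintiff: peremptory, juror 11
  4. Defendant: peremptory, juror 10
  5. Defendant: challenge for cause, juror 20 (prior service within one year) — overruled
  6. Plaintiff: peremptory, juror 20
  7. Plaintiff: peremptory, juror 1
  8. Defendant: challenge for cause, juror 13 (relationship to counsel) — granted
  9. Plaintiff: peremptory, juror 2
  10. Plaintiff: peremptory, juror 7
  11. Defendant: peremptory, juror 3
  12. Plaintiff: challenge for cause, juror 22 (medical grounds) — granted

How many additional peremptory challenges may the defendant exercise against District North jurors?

Defendant peremptories so far: #10, #3 — 2 of 7 used, 5 left overall.
Against District North: #3 — 1 used; per-district cap 3 leaves 2.
Binding limit: min(5, 2) = 2.

2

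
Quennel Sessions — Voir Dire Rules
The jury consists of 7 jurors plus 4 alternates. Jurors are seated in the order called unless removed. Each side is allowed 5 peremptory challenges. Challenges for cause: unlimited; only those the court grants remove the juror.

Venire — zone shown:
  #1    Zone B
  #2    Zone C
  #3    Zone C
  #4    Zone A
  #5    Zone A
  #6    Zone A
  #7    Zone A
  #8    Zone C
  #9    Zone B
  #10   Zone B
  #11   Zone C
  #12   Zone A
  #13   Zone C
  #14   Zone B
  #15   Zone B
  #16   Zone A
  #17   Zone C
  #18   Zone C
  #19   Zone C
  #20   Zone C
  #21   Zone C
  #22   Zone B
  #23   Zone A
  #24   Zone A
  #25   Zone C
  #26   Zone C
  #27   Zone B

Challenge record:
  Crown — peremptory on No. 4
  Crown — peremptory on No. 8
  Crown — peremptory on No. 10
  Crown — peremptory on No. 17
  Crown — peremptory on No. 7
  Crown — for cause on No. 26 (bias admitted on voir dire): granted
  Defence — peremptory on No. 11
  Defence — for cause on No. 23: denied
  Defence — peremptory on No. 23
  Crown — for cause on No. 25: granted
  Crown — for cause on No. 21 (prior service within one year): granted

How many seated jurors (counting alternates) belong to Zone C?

3

Removed: #4, #7, #8, #10, #11, #17, #21, #23, #25, #26.
Seated (11 incl. alternates): #1, #2, #3, #5, #6, #9, #12, #13, #14, #15, #16.
Of those, in Zone C: #2, #3, #13 → 3.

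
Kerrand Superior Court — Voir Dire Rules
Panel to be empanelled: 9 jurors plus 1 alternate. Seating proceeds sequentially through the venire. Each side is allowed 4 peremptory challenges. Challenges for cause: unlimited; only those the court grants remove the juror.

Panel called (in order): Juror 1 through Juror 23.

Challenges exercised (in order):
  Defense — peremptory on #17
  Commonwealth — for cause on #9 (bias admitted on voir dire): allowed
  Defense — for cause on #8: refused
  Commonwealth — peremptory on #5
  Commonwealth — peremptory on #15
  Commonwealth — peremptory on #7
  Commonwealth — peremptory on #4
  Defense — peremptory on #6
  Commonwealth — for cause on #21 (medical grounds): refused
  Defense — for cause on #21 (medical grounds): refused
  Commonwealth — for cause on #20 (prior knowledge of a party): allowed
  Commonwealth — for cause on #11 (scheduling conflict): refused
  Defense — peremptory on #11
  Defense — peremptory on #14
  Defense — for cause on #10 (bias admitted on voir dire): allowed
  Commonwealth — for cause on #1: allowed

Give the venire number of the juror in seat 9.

Removed: #1, #4, #5, #6, #7, #9, #10, #11, #14, #15, #17, #20. (#8, #21 stay — for-cause denied.)
Seating in order: seats 1–9 → #2, #3, #8, #12, #13, #16, #18, #19, #21; alternates → #22.
So seat 9 is #21.

21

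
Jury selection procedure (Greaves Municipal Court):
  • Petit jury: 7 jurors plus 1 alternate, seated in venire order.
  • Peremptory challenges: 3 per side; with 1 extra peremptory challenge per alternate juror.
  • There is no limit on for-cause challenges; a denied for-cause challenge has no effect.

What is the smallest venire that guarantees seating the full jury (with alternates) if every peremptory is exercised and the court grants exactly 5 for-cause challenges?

Seats to fill: 7 + 1 alternates = 8.
Peremptories: 3 + 1×1 = 4 per side × 2 sides = 8.
For-cause removals: 5.
Minimum venire: 8 + 8 + 5 = 21.

21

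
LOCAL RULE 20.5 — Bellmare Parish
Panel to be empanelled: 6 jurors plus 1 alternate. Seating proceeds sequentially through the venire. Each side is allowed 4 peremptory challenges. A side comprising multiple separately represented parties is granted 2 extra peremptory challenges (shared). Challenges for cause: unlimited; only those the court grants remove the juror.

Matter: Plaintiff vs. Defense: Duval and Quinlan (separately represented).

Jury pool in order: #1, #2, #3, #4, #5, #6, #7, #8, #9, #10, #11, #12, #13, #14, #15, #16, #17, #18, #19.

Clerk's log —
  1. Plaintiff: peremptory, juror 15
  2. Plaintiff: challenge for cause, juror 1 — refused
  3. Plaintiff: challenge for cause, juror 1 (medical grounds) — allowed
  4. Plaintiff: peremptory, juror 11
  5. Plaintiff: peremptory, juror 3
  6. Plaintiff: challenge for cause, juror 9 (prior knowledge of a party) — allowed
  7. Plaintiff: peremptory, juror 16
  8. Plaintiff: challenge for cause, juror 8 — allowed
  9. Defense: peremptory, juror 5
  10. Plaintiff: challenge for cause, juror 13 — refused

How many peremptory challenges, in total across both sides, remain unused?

5

Plaintiff allotment: 4. Defense allotment: 4 base + 2 multi-party = 6.
Plaintiff peremptories used: #15, #11, #3, #16 — 4 (for-cause on #1, #1, #9, #8, #13 don't count).
Defense peremptories used: #5 — 1.
Remaining: (4 − 4) + (6 − 1) = 5.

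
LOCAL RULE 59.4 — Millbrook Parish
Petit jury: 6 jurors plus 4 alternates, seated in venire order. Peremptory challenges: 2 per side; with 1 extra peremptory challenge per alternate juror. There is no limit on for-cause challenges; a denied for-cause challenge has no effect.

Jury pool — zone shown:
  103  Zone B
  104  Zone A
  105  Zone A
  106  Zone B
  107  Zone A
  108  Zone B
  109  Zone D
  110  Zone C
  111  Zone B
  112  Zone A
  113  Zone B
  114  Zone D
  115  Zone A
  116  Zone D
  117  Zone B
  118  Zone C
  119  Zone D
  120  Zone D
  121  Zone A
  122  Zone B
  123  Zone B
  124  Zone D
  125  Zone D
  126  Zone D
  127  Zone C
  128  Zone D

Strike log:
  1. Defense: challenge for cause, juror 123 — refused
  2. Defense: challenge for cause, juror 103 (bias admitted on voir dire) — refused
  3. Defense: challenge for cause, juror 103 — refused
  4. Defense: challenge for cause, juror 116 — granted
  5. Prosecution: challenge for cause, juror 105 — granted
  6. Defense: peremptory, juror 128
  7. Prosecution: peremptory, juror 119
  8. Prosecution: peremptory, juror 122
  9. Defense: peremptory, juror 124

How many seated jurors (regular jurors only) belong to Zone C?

Removed: #105, #116, #119, #122, #124, #128.
Seated jurors 1–6: #103, #104, #106, #107, #108, #109 (alternates #110, #111, #112, #113 not counted).
None of those are in Zone C → 0.

0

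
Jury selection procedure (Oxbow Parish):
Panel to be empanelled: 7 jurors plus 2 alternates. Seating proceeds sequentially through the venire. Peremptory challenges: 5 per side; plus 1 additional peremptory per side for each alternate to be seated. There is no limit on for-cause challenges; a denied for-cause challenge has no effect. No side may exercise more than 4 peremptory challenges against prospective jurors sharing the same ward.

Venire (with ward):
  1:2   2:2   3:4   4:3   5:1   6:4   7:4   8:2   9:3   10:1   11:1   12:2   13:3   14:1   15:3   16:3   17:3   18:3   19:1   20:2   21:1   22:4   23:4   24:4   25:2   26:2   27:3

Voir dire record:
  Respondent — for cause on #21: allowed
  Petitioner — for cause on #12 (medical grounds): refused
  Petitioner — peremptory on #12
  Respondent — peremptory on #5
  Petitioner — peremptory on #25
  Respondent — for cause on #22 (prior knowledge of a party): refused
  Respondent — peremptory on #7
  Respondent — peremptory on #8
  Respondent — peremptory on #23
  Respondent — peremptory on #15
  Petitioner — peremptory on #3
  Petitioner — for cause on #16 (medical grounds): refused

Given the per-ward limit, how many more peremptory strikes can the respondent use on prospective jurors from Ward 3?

Respondent peremptories so far: #5, #7, #8, #23, #15 — 5 of 7 used, 2 left overall.
Against Ward 3: #15 — 1 used; per-ward cap 4 leaves 3.
Binding limit: min(2, 3) = 2.

2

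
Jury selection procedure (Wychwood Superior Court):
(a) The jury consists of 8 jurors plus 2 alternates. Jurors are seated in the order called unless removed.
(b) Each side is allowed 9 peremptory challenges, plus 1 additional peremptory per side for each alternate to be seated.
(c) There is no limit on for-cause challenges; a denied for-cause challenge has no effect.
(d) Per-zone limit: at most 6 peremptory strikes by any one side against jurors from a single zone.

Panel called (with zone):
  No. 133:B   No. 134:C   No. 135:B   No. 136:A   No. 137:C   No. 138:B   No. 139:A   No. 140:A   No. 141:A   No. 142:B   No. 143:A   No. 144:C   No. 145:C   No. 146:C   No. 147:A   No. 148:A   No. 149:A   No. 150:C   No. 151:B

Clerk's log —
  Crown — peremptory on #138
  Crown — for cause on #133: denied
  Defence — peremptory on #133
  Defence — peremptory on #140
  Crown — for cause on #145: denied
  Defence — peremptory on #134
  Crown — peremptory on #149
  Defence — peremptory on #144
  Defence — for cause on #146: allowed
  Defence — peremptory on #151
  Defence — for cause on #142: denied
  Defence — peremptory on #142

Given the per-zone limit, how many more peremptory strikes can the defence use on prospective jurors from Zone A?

Defence peremptories so far: #133, #140, #134, #144, #151, #142 — 6 of 11 used, 5 left overall.
Against Zone A: #140 — 1 used; per-zone cap 6 leaves 5.
Binding limit: min(5, 5) = 5.

5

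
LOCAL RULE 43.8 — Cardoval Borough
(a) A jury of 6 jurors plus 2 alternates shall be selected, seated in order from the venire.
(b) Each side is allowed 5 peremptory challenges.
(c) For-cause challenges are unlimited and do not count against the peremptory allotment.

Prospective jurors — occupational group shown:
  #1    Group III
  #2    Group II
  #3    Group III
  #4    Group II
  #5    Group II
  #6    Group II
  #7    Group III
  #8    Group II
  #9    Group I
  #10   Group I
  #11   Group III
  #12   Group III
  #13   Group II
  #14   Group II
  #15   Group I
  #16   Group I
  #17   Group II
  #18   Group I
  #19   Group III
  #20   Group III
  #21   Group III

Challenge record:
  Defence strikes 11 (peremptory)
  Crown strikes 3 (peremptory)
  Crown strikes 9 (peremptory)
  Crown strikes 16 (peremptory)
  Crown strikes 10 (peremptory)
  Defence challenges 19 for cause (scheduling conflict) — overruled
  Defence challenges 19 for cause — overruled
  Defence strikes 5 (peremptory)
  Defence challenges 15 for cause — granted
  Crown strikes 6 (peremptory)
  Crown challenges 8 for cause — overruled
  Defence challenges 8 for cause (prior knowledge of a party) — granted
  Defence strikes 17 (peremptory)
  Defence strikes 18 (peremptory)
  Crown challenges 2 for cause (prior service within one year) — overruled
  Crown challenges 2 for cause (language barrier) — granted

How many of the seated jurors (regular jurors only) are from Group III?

Removed: #2, #3, #5, #6, #8, #9, #10, #11, #15, #16, #17, #18.
Seated jurors 1–6: #1, #4, #7, #12, #13, #14 (alternates #19, #20 not counted).
Of those, in Group III: #1, #7, #12 → 3.

3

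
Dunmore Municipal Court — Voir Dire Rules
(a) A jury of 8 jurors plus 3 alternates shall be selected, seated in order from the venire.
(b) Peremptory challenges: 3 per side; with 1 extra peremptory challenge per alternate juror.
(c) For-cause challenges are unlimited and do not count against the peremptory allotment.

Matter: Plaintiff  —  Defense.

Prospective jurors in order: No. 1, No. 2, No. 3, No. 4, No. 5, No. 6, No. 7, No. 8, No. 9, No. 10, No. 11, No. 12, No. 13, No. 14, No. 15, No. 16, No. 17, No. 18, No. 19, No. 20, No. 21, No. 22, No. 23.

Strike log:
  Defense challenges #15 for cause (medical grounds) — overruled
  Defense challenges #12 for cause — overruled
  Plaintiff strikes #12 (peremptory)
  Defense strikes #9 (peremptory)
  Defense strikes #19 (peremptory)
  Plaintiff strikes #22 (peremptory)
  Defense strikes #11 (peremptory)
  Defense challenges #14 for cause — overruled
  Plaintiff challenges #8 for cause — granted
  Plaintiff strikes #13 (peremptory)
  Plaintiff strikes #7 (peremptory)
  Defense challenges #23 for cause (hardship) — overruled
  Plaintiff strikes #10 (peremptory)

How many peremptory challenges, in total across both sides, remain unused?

Plaintiff allotment: 3 base + 1 × 3 alternates = 6. Defense allotment: 3 base + 1 × 3 alternates = 6.
Plaintiff peremptories used: #12, #22, #13, #7, #10 — 5 (the for-cause on #8 doesn't count).
Defense peremptories used: #9, #19, #11 — 3 (for-cause on #15, #12, #14, #23 don't count).
Remaining: (6 − 5) + (6 − 3) = 4.

4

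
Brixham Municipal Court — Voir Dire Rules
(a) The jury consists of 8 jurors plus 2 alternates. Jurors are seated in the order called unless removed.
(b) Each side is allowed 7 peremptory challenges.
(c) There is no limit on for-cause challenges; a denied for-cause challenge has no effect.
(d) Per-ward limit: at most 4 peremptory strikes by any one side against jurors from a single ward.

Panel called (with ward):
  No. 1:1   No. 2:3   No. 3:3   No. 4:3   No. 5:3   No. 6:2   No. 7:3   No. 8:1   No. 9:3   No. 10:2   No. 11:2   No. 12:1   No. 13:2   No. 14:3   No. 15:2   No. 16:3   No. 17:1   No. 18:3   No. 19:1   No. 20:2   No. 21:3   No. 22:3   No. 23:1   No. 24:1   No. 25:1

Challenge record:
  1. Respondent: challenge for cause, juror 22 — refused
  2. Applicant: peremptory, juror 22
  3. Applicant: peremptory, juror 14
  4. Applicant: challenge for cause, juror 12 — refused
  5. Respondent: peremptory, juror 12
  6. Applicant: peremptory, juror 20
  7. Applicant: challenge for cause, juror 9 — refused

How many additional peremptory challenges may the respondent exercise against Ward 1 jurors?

3

Respondent peremptories so far: #12 — 1 of 7 used, 6 left overall.
Against Ward 1: #12 — 1 used; per-ward cap 4 leaves 3.
Binding limit: min(6, 3) = 3.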